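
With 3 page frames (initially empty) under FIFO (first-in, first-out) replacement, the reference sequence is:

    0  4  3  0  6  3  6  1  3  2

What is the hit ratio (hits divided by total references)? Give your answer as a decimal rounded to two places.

0 → fault, frames [0]
4 → fault, frames [0, 4]
3 → fault, frames [0, 4, 3]
0 → hit
6 → fault, evict 0, frames [4, 3, 6]
3 → hit
6 → hit
1 → fault, evict 4, frames [3, 6, 1]
3 → hit
2 → fault, evict 3, frames [6, 1, 2]
Hits: 4 of 10 references → 4/10 = 0.4000.

0.40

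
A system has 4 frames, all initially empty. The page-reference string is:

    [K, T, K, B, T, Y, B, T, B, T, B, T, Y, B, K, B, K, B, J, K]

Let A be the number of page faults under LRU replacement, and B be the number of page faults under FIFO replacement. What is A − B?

-1

Under LRU: F F . F . F . . . . . . . . . . . . F . → 5 faults.
Under FIFO: F F . F . F . . . . . . . . . . . . F F → 6 faults.
A − B = 5 − 6 = -1.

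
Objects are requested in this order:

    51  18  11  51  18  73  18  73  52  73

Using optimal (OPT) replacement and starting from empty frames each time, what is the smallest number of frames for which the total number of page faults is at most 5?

3

f=1: 10 faults
f=2: 6 faults
f=3: 5 faults
f=4: 5 faults
f=5: 5 faults
Smallest f with faults ≤ 5 is 3.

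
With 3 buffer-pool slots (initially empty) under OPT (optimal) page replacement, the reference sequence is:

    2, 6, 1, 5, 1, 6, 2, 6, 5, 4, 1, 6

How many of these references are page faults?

2 → fault, frames {2}
6 → fault, frames {2,6}
1 → fault, frames {2,6,1}
5 → fault, evict 2, frames {6,1,5}
1 → hit
6 → hit
2 → fault, evict 1, frames {6,5,2}
6 → hit
5 → hit
4 → fault, evict 2, frames {6,5,4}
1 → fault, evict 4, frames {6,5,1}
6 → hit
Page faults: 7.

7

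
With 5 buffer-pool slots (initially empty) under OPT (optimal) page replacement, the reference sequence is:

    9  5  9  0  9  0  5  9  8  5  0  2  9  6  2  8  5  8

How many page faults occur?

6

9 → miss, frames [9]
5 → miss, frames [9, 5]
9 → hit
0 → miss, frames [9, 5, 0]
9 → hit
0 → hit
5 → hit
9 → hit
8 → miss, frames [9, 5, 0, 8]
5 → hit
0 → hit
2 → miss, frames [9, 5, 0, 8, 2]
9 → hit
6 → miss, evict 0, frames [9, 5, 8, 2, 6]
2 → hit
8 → hit
5 → hit
8 → hit
Page faults: 6.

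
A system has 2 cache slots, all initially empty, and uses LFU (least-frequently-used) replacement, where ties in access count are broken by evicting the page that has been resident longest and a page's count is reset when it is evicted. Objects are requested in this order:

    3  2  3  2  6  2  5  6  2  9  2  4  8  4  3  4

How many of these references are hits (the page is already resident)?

3 -> miss, frames {3}
2 -> miss, frames {3,2}
3 -> hit
2 -> hit
6 -> miss, evict 3, frames {2,6}
2 -> hit
5 -> miss, evict 6, frames {2,5}
6 -> miss, evict 5, frames {2,6}
2 -> hit
9 -> miss, evict 6, frames {2,9}
2 -> hit
4 -> miss, evict 9, frames {2,4}
8 -> miss, evict 4, frames {2,8}
4 -> miss, evict 8, frames {2,4}
3 -> miss, evict 4, frames {2,3}
4 -> miss, evict 3, frames {2,4}
Hits: 5.

5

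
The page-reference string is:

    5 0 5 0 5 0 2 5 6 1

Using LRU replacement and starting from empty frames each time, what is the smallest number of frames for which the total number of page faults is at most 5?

f=1: 10 faults
f=2: 6 faults
f=3: 5 faults
f=4: 5 faults
f=5: 5 faults
Smallest f with faults ≤ 5 is 3.

3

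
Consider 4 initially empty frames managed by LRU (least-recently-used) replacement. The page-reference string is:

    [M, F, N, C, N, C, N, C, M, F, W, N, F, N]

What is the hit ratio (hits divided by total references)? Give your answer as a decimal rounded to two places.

M -> miss, frames {M}
F -> miss, frames {M,F}
N -> miss, frames {M,F,N}
C -> miss, frames {M,F,N,C}
N -> hit
C -> hit
N -> hit
C -> hit
M -> hit
F -> hit
W -> miss, evict N, frames {C,M,F,W}
N -> miss, evict C, frames {M,F,W,N}
F -> hit
N -> hit
Hits: 8 of 14 references → 8/14 = 0.5714.

0.57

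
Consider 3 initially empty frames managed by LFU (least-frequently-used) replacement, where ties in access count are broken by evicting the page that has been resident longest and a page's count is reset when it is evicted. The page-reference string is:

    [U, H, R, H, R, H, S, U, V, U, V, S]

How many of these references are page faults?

9

U -> miss, frames {U}
H -> miss, frames {U,H}
R -> miss, frames {U,H,R}
H -> hit
R -> hit
H -> hit
S -> miss, evict U, frames {H,R,S}
U -> miss, evict S, frames {H,R,U}
V -> miss, evict U, frames {H,R,V}
U -> miss, evict V, frames {H,R,U}
V -> miss, evict U, frames {H,R,V}
S -> miss, evict V, frames {H,R,S}
Page faults: 9.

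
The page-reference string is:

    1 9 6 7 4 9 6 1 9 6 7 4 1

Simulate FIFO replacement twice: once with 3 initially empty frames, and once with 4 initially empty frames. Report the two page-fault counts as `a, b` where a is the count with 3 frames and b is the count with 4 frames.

3 frames: F F F F F F F F . . F F . → 10 faults.
4 frames: F F F F F . . F F F F F F → 11 faults.
11 > 10: adding a frame increased faults — Belady's anomaly.

10, 11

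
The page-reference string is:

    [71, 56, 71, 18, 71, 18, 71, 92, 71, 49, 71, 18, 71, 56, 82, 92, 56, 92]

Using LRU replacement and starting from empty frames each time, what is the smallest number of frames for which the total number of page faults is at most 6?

6

f=1: 18 faults
f=2: 10 faults
f=3: 9 faults
f=4: 8 faults
f=5: 7 faults
f=6: 6 faults
Smallest f with faults ≤ 6 is 6.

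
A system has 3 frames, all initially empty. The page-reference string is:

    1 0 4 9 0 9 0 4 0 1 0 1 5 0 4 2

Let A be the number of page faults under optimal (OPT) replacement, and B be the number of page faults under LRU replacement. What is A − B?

Under OPT: F F F F . . . . . F . . F . . F → 7 faults.
Under LRU: F F F F . . . . . F . . F . F F → 8 faults.
A − B = 7 − 8 = -1.

-1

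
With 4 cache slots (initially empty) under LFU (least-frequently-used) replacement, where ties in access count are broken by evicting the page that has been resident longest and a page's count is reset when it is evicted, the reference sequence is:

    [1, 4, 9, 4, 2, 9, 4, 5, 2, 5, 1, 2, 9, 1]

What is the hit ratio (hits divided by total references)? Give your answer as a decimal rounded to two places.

1: miss, frames {1}
4: miss, frames {1,4}
9: miss, frames {1,4,9}
4: hit
2: miss, frames {1,4,9,2}
9: hit
4: hit
5: miss, evict 1, frames {4,9,2,5}
2: hit
5: hit
1: miss, evict 9, frames {4,2,5,1}
2: hit
9: miss, evict 1, frames {4,2,5,9}
1: miss, evict 9, frames {4,2,5,1}
Hits: 6 of 14 references → 6/14 = 0.4286.

0.43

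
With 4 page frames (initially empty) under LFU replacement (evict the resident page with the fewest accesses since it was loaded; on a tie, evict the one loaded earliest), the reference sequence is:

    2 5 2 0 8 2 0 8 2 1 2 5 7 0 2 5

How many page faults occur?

2 -> fault, frames (2)
5 -> fault, frames (2 5)
2 -> hit
0 -> fault, frames (2 5 0)
8 -> fault, frames (2 5 0 8)
2 -> hit
0 -> hit
8 -> hit
2 -> hit
1 -> fault, evict 5, frames (2 0 8 1)
2 -> hit
5 -> fault, evict 1, frames (2 0 8 5)
7 -> fault, evict 5, frames (2 0 8 7)
0 -> hit
2 -> hit
5 -> fault, evict 7, frames (2 0 8 5)
Page faults: 8.

8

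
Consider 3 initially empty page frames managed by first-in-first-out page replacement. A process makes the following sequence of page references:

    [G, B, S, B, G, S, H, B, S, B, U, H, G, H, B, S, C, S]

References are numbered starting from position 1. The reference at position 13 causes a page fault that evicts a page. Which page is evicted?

pos 1: G: fault, frames [G]
pos 2: B: fault, frames [G, B]
pos 3: S: fault, frames [G, B, S]
pos 4: B: hit
pos 5: G: hit
pos 6: S: hit
pos 7: H: fault, evict G, frames [B, S, H]
pos 8: B: hit
pos 9: S: hit
pos 10: B: hit
pos 11: U: fault, evict B, frames [S, H, U]
pos 12: H: hit
pos 13: G: fault, evict S, frames [H, U, G]
At position 13, page S is evicted.

S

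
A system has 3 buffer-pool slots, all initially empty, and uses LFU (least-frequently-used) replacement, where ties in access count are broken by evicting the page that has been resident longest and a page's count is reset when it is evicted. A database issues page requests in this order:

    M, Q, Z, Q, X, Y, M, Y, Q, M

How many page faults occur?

6

M → miss, frames (M)
Q → miss, frames (M Q)
Z → miss, frames (M Q Z)
Q → hit
X → miss, evict M, frames (Q Z X)
Y → miss, evict Z, frames (Q X Y)
M → miss, evict X, frames (Q Y M)
Y → hit
Q → hit
M → hit
Page faults: 6.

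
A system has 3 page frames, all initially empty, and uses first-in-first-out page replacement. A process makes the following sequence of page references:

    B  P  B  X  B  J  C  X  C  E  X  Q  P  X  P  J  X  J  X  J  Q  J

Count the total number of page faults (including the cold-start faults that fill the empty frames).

B: fault, frames {B}
P: fault, frames {B,P}
B: hit
X: fault, frames {B,P,X}
B: hit
J: fault, evict B, frames {P,X,J}
C: fault, evict P, frames {X,J,C}
X: hit
C: hit
E: fault, evict X, frames {J,C,E}
X: fault, evict J, frames {C,E,X}
Q: fault, evict C, frames {E,X,Q}
P: fault, evict E, frames {X,Q,P}
X: hit
P: hit
J: fault, evict X, frames {Q,P,J}
X: fault, evict Q, frames {P,J,X}
J: hit
X: hit
J: hit
Q: fault, evict P, frames {J,X,Q}
J: hit
Page faults: 12.

12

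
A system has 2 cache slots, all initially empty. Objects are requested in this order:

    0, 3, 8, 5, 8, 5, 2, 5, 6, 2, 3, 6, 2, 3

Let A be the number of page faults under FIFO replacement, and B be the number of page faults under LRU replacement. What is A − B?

Under FIFO: F F F F . . F . F . F . F . → 8 faults.
Under LRU: F F F F . . F . F F F F F F → 11 faults.
A − B = 8 − 11 = -3.

-3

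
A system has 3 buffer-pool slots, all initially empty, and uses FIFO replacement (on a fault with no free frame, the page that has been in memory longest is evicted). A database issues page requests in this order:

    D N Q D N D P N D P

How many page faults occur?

5

D -> fault, frames {D}
N -> fault, frames {D,N}
Q -> fault, frames {D,N,Q}
D -> hit
N -> hit
D -> hit
P -> fault, evict D, frames {N,Q,P}
N -> hit
D -> fault, evict N, frames {Q,P,D}
P -> hit
Page faults: 5.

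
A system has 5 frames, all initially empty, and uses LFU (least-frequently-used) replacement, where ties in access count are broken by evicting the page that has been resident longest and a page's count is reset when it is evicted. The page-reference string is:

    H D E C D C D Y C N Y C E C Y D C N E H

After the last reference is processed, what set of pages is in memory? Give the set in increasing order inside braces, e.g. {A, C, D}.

H → fault, frames {H}
D → fault, frames {H,D}
E → fault, frames {H,D,E}
C → fault, frames {H,D,E,C}
D → hit
C → hit
D → hit
Y → fault, frames {H,D,E,C,Y}
C → hit
N → fault, evict H, frames {D,E,C,Y,N}
Y → hit
C → hit
E → hit
C → hit
Y → hit
D → hit
C → hit
N → hit
E → hit
H → fault, evict N, frames {D,E,C,Y,H}

{C, D, E, H, Y}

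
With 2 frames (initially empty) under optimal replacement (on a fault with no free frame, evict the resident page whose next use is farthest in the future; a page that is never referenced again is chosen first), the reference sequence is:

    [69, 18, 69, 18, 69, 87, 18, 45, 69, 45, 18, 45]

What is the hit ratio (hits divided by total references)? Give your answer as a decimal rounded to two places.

69 -> miss, frames {69}
18 -> miss, frames {69,18}
69 -> hit
18 -> hit
69 -> hit
87 -> miss, evict 69, frames {18,87}
18 -> hit
45 -> miss, evict 87, frames {18,45}
69 -> miss, evict 18, frames {45,69}
45 -> hit
18 -> miss, evict 69, frames {45,18}
45 -> hit
Hits: 6 of 12 references → 6/12 = 0.5000.

0.50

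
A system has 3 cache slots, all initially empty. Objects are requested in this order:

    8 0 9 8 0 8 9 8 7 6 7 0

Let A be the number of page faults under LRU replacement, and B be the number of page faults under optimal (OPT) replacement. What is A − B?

1

Under LRU: F F F . . . . . F F . F → 6 faults.
Under OPT: F F F . . . . . F F . . → 5 faults.
A − B = 6 − 5 = 1.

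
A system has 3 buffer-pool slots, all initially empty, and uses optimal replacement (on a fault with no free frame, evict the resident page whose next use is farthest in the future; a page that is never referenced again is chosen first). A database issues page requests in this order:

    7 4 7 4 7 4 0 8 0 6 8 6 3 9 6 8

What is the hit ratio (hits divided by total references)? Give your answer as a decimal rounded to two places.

7 → miss, frames [7]
4 → miss, frames [7, 4]
7 → hit
4 → hit
7 → hit
4 → hit
0 → miss, frames [7, 4, 0]
8 → miss, evict 4, frames [7, 0, 8]
0 → hit
6 → miss, evict 0, frames [7, 8, 6]
8 → hit
6 → hit
3 → miss, evict 7, frames [8, 6, 3]
9 → miss, evict 3, frames [8, 6, 9]
6 → hit
8 → hit
Hits: 9 of 16 references → 9/16 = 0.5625.

0.56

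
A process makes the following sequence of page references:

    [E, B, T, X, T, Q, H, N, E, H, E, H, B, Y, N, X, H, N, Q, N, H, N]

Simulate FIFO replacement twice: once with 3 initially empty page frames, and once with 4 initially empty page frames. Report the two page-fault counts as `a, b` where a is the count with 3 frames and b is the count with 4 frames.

15, 14

3 frames: F F F F . F F F F . . . F F F F F . F F . . → 15 faults.
4 frames: F F F F . F F F F . . . F F . F F F F . . . → 14 faults.
14 < 15: adding a frame reduced faults, as is typical.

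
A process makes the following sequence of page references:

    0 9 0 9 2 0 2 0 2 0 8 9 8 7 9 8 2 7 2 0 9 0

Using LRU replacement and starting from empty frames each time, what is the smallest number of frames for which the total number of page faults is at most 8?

4

f=1: 22 faults
f=2: 13 faults
f=3: 10 faults
f=4: 8 faults
f=5: 5 faults
Smallest f with faults ≤ 8 is 4.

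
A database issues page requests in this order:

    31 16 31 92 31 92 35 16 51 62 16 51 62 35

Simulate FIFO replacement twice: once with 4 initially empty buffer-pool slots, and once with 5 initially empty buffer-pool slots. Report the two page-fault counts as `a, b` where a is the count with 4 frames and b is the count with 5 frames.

7, 6

4 frames: F F . F . . F . F F F . . . → 7 faults.
5 frames: F F . F . . F . F F . . . . → 6 faults.
6 < 7: adding a frame reduced faults, as is typical.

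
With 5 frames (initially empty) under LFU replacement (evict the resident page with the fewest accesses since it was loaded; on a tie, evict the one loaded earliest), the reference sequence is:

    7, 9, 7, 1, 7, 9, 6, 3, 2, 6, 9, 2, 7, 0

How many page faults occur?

7

7: fault, frames {7}
9: fault, frames {7,9}
7: hit
1: fault, frames {7,9,1}
7: hit
9: hit
6: fault, frames {7,9,1,6}
3: fault, frames {7,9,1,6,3}
2: fault, evict 1, frames {7,9,6,3,2}
6: hit
9: hit
2: hit
7: hit
0: fault, evict 3, frames {7,9,6,2,0}
Page faults: 7.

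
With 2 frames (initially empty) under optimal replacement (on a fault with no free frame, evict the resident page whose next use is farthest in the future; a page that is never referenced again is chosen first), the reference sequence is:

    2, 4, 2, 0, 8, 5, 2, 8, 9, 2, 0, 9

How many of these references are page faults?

8

2 -> fault, frames (2)
4 -> fault, frames (2 4)
2 -> hit
0 -> fault, evict 4, frames (2 0)
8 -> fault, evict 0, frames (2 8)
5 -> fault, evict 8, frames (2 5)
2 -> hit
8 -> fault, evict 5, frames (2 8)
9 -> fault, evict 8, frames (2 9)
2 -> hit
0 -> fault, evict 2, frames (9 0)
9 -> hit
Page faults: 8.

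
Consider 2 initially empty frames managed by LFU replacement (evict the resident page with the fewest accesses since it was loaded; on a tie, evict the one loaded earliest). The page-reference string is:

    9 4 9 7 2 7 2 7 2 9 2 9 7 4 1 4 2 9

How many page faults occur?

13

9 → miss, frames [9]
4 → miss, frames [9, 4]
9 → hit
7 → miss, evict 4, frames [9, 7]
2 → miss, evict 7, frames [9, 2]
7 → miss, evict 2, frames [9, 7]
2 → miss, evict 7, frames [9, 2]
7 → miss, evict 2, frames [9, 7]
2 → miss, evict 7, frames [9, 2]
9 → hit
2 → hit
9 → hit
7 → miss, evict 2, frames [9, 7]
4 → miss, evict 7, frames [9, 4]
1 → miss, evict 4, frames [9, 1]
4 → miss, evict 1, frames [9, 4]
2 → miss, evict 4, frames [9, 2]
9 → hit
Page faults: 13.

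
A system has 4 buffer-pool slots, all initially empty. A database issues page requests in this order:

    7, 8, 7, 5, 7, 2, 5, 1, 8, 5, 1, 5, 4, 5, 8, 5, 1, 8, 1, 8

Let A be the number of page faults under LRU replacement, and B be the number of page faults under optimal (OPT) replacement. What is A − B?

Under LRU: F F . F . F . F F . . . F . . . . . . . → 7 faults.
Under OPT: F F . F . F . F . . . . F . . . . . . . → 6 faults.
A − B = 7 − 6 = 1.

1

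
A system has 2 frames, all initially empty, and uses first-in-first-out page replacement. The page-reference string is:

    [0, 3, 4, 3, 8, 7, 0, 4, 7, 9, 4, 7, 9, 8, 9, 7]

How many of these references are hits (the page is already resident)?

0 → fault, frames (0)
3 → fault, frames (0 3)
4 → fault, evict 0, frames (3 4)
3 → hit
8 → fault, evict 3, frames (4 8)
7 → fault, evict 4, frames (8 7)
0 → fault, evict 8, frames (7 0)
4 → fault, evict 7, frames (0 4)
7 → fault, evict 0, frames (4 7)
9 → fault, evict 4, frames (7 9)
4 → fault, evict 7, frames (9 4)
7 → fault, evict 9, frames (4 7)
9 → fault, evict 4, frames (7 9)
8 → fault, evict 7, frames (9 8)
9 → hit
7 → fault, evict 9, frames (8 7)
Hits: 2.

2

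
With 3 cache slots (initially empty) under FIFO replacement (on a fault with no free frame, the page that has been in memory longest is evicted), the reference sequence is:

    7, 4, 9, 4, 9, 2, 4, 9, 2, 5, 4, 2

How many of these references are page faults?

7: miss, frames (7)
4: miss, frames (7 4)
9: miss, frames (7 4 9)
4: hit
9: hit
2: miss, evict 7, frames (4 9 2)
4: hit
9: hit
2: hit
5: miss, evict 4, frames (9 2 5)
4: miss, evict 9, frames (2 5 4)
2: hit
Page faults: 6.

6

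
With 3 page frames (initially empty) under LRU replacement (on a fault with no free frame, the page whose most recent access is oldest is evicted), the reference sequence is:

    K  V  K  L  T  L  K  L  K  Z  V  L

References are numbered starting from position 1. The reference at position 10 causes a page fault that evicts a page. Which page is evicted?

pos 1: K -> fault, frames [K]
pos 2: V -> fault, frames [K, V]
pos 3: K -> hit
pos 4: L -> fault, frames [V, K, L]
pos 5: T -> fault, evict V, frames [K, L, T]
pos 6: L -> hit
pos 7: K -> hit
pos 8: L -> hit
pos 9: K -> hit
pos 10: Z -> fault, evict T, frames [L, K, Z]
At position 10, page T is evicted.

T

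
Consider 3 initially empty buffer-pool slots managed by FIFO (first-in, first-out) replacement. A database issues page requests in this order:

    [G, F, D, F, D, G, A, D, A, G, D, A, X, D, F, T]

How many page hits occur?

7

G → fault, frames (G)
F → fault, frames (G F)
D → fault, frames (G F D)
F → hit
D → hit
G → hit
A → fault, evict G, frames (F D A)
D → hit
A → hit
G → fault, evict F, frames (D A G)
D → hit
A → hit
X → fault, evict D, frames (A G X)
D → fault, evict A, frames (G X D)
F → fault, evict G, frames (X D F)
T → fault, evict X, frames (D F T)
Hits: 7.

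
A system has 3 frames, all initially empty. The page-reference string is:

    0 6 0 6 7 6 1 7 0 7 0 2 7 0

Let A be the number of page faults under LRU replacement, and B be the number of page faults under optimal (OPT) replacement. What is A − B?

Under LRU: F F . . F . F . F . . F . . → 6 faults.
Under OPT: F F . . F . F . . . . F . . → 5 faults.
A − B = 6 − 5 = 1.

1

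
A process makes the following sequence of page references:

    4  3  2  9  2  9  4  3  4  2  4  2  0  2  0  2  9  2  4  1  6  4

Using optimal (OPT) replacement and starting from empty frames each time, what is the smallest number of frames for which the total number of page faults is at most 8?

4

f=1: 22 faults
f=2: 12 faults
f=3: 9 faults
f=4: 7 faults
f=5: 7 faults
f=6: 7 faults
f=7: 7 faults
Smallest f with faults ≤ 8 is 4.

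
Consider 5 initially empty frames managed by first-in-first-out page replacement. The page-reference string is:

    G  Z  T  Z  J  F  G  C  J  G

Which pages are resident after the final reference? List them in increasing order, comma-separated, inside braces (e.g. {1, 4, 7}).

G -> miss, frames (G)
Z -> miss, frames (G Z)
T -> miss, frames (G Z T)
Z -> hit
J -> miss, frames (G Z T J)
F -> miss, frames (G Z T J F)
G -> hit
C -> miss, evict G, frames (Z T J F C)
J -> hit
G -> miss, evict Z, frames (T J F C G)

{C, F, G, J, T}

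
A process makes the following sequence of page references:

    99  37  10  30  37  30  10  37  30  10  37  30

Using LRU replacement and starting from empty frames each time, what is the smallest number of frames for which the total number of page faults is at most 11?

f=1: 12 faults
f=2: 11 faults
f=3: 4 faults
f=4: 4 faults
Smallest f with faults ≤ 11 is 2.

2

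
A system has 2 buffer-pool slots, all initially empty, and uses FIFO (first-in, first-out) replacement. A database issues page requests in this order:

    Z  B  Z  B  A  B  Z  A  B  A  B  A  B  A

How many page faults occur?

6

Z: miss, frames (Z)
B: miss, frames (Z B)
Z: hit
B: hit
A: miss, evict Z, frames (B A)
B: hit
Z: miss, evict B, frames (A Z)
A: hit
B: miss, evict A, frames (Z B)
A: miss, evict Z, frames (B A)
B: hit
A: hit
B: hit
A: hit
Page faults: 6.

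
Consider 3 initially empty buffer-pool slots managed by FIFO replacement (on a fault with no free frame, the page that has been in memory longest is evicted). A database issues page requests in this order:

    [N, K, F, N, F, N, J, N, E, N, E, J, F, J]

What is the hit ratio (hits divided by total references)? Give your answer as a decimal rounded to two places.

N → miss, frames {N}
K → miss, frames {N,K}
F → miss, frames {N,K,F}
N → hit
F → hit
N → hit
J → miss, evict N, frames {K,F,J}
N → miss, evict K, frames {F,J,N}
E → miss, evict F, frames {J,N,E}
N → hit
E → hit
J → hit
F → miss, evict J, frames {N,E,F}
J → miss, evict N, frames {E,F,J}
Hits: 6 of 14 references → 6/14 = 0.4286.

0.43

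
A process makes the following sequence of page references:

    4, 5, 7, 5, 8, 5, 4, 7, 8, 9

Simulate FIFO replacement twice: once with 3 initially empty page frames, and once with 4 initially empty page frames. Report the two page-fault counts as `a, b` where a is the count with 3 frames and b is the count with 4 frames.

3 frames: F F F . F . F . . F → 6 faults.
4 frames: F F F . F . . . . F → 5 faults.
5 < 6: adding a frame reduced faults, as is typical.

6, 5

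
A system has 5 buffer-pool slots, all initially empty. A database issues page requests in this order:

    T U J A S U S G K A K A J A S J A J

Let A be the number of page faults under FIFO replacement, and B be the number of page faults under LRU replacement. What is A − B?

Under FIFO: F F F F F . . F F . . . . . . . . . → 7 faults.
Under LRU: F F F F F . . F F . . . F . . . . . → 8 faults.
A − B = 7 − 8 = -1.

-1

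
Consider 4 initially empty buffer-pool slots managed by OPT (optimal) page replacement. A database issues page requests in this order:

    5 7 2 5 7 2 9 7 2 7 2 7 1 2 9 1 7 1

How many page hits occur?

13

5 -> fault, frames [5]
7 -> fault, frames [5, 7]
2 -> fault, frames [5, 7, 2]
5 -> hit
7 -> hit
2 -> hit
9 -> fault, frames [5, 7, 2, 9]
7 -> hit
2 -> hit
7 -> hit
2 -> hit
7 -> hit
1 -> fault, evict 5, frames [7, 2, 9, 1]
2 -> hit
9 -> hit
1 -> hit
7 -> hit
1 -> hit
Hits: 13.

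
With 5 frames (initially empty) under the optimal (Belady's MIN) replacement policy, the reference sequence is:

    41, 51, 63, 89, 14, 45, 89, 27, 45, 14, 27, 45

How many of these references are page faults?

41: fault, frames (41)
51: fault, frames (41 51)
63: fault, frames (41 51 63)
89: fault, frames (41 51 63 89)
14: fault, frames (41 51 63 89 14)
45: fault, evict 63, frames (41 51 89 14 45)
89: hit
27: fault, evict 89, frames (41 51 14 45 27)
45: hit
14: hit
27: hit
45: hit
Page faults: 7.

7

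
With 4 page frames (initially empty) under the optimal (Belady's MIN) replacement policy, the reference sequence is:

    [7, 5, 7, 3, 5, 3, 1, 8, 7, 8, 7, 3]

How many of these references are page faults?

7 -> fault, frames (7)
5 -> fault, frames (7 5)
7 -> hit
3 -> fault, frames (7 5 3)
5 -> hit
3 -> hit
1 -> fault, frames (7 5 3 1)
8 -> fault, evict 1, frames (7 5 3 8)
7 -> hit
8 -> hit
7 -> hit
3 -> hit
Page faults: 5.

5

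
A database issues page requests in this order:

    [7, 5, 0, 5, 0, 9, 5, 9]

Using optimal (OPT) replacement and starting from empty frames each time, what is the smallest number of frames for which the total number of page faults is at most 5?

2

f=1: 8 faults
f=2: 4 faults
f=3: 4 faults
f=4: 4 faults
Smallest f with faults ≤ 5 is 2.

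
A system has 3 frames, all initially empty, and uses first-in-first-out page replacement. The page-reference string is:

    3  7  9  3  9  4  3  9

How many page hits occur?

3 → fault, frames (3)
7 → fault, frames (3 7)
9 → fault, frames (3 7 9)
3 → hit
9 → hit
4 → fault, evict 3, frames (7 9 4)
3 → fault, evict 7, frames (9 4 3)
9 → hit
Hits: 3.

3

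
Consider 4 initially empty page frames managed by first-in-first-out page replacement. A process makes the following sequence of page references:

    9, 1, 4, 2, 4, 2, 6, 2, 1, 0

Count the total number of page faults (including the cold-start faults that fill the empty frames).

9 -> miss, frames (9)
1 -> miss, frames (9 1)
4 -> miss, frames (9 1 4)
2 -> miss, frames (9 1 4 2)
4 -> hit
2 -> hit
6 -> miss, evict 9, frames (1 4 2 6)
2 -> hit
1 -> hit
0 -> miss, evict 1, frames (4 2 6 0)
Page faults: 6.

6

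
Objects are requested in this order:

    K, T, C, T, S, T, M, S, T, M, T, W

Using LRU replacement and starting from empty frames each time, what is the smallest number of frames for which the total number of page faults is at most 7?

3

f=1: 12 faults
f=2: 9 faults
f=3: 6 faults
f=4: 6 faults
f=5: 6 faults
f=6: 6 faults
Smallest f with faults ≤ 7 is 3.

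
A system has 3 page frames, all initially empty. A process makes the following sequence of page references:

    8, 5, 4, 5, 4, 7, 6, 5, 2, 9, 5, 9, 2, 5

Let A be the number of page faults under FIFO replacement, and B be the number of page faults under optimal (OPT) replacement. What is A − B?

Under FIFO: F F F . . F F F F F . . . . → 8 faults.
Under OPT: F F F . . F F . F F . . . . → 7 faults.
A − B = 8 − 7 = 1.

1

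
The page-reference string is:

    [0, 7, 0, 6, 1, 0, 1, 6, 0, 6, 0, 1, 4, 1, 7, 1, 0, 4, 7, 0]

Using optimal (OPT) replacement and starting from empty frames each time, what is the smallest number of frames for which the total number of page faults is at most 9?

f=1: 20 faults
f=2: 11 faults
f=3: 7 faults
f=4: 5 faults
f=5: 5 faults
Smallest f with faults ≤ 9 is 3.

3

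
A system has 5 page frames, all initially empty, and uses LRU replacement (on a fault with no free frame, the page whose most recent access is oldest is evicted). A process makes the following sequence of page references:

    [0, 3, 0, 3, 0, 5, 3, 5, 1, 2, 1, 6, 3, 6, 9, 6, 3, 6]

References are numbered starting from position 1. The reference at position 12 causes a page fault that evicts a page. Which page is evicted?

0

pos 1: 0 -> fault, frames [0]
pos 2: 3 -> fault, frames [0, 3]
pos 3: 0 -> hit
pos 4: 3 -> hit
pos 5: 0 -> hit
pos 6: 5 -> fault, frames [3, 0, 5]
pos 7: 3 -> hit
pos 8: 5 -> hit
pos 9: 1 -> fault, frames [0, 3, 5, 1]
pos 10: 2 -> fault, frames [0, 3, 5, 1, 2]
pos 11: 1 -> hit
pos 12: 6 -> fault, evict 0, frames [3, 5, 2, 1, 6]
At position 12, page 0 is evicted.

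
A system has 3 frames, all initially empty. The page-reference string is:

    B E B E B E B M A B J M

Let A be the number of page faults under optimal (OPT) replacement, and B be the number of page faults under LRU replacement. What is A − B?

-1

Under OPT: F F . . . . . F F . F . → 5 faults.
Under LRU: F F . . . . . F F . F F → 6 faults.
A − B = 5 − 6 = -1.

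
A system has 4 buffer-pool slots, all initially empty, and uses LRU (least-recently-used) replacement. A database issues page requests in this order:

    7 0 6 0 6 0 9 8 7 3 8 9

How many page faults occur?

7 → fault, frames (7)
0 → fault, frames (7 0)
6 → fault, frames (7 0 6)
0 → hit
6 → hit
0 → hit
9 → fault, frames (7 6 0 9)
8 → fault, evict 7, frames (6 0 9 8)
7 → fault, evict 6, frames (0 9 8 7)
3 → fault, evict 0, frames (9 8 7 3)
8 → hit
9 → hit
Page faults: 7.

7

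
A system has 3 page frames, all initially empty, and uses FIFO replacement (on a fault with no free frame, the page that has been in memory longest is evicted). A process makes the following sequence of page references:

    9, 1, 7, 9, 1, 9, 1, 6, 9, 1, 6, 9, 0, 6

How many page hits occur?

6

9 -> fault, frames [9]
1 -> fault, frames [9, 1]
7 -> fault, frames [9, 1, 7]
9 -> hit
1 -> hit
9 -> hit
1 -> hit
6 -> fault, evict 9, frames [1, 7, 6]
9 -> fault, evict 1, frames [7, 6, 9]
1 -> fault, evict 7, frames [6, 9, 1]
6 -> hit
9 -> hit
0 -> fault, evict 6, frames [9, 1, 0]
6 -> fault, evict 9, frames [1, 0, 6]
Hits: 6.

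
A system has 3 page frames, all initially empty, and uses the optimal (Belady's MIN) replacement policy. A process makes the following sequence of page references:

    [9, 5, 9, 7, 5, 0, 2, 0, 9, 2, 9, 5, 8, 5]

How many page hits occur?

7

9: miss, frames [9]
5: miss, frames [9, 5]
9: hit
7: miss, frames [9, 5, 7]
5: hit
0: miss, evict 7, frames [9, 5, 0]
2: miss, evict 5, frames [9, 0, 2]
0: hit
9: hit
2: hit
9: hit
5: miss, evict 2, frames [9, 0, 5]
8: miss, evict 0, frames [9, 5, 8]
5: hit
Hits: 7.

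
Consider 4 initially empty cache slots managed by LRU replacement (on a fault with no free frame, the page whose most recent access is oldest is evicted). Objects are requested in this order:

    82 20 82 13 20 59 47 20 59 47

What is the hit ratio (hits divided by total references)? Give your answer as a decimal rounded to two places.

0.50

82 → fault, frames [82]
20 → fault, frames [82, 20]
82 → hit
13 → fault, frames [20, 82, 13]
20 → hit
59 → fault, frames [82, 13, 20, 59]
47 → fault, evict 82, frames [13, 20, 59, 47]
20 → hit
59 → hit
47 → hit
Hits: 5 of 10 references → 5/10 = 0.5000.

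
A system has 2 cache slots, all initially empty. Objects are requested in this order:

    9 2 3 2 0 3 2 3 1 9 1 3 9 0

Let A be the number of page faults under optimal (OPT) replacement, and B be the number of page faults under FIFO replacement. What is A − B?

Under OPT: F F F . F . F . F F . F . F → 9 faults.
Under FIFO: F F F . F . F F F F . F . F → 10 faults.
A − B = 9 − 10 = -1.

-1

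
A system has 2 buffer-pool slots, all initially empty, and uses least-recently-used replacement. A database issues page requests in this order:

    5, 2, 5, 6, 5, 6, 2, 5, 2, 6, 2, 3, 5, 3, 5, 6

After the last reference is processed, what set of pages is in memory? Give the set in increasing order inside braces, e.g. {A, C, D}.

{5, 6}

5 → miss, frames {5}
2 → miss, frames {5,2}
5 → hit
6 → miss, evict 2, frames {5,6}
5 → hit
6 → hit
2 → miss, evict 5, frames {6,2}
5 → miss, evict 6, frames {2,5}
2 → hit
6 → miss, evict 5, frames {2,6}
2 → hit
3 → miss, evict 6, frames {2,3}
5 → miss, evict 2, frames {3,5}
3 → hit
5 → hit
6 → miss, evict 3, frames {5,6}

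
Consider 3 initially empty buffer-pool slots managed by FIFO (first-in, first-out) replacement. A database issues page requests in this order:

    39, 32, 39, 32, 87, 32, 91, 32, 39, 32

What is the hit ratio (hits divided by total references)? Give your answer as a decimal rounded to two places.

0.40

39 → fault, frames [39]
32 → fault, frames [39, 32]
39 → hit
32 → hit
87 → fault, frames [39, 32, 87]
32 → hit
91 → fault, evict 39, frames [32, 87, 91]
32 → hit
39 → fault, evict 32, frames [87, 91, 39]
32 → fault, evict 87, frames [91, 39, 32]
Hits: 4 of 10 references → 4/10 = 0.4000.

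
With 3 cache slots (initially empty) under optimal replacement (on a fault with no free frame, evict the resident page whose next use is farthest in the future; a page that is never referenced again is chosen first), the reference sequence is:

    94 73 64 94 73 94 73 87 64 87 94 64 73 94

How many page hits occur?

9

94: fault, frames [94]
73: fault, frames [94, 73]
64: fault, frames [94, 73, 64]
94: hit
73: hit
94: hit
73: hit
87: fault, evict 73, frames [94, 64, 87]
64: hit
87: hit
94: hit
64: hit
73: fault, evict 87, frames [94, 64, 73]
94: hit
Hits: 9.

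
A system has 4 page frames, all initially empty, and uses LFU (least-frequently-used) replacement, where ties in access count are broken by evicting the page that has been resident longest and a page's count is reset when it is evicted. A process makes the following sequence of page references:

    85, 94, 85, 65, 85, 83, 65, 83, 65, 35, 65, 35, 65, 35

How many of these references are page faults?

5

85 -> miss, frames {85}
94 -> miss, frames {85,94}
85 -> hit
65 -> miss, frames {85,94,65}
85 -> hit
83 -> miss, frames {85,94,65,83}
65 -> hit
83 -> hit
65 -> hit
35 -> miss, evict 94, frames {85,65,83,35}
65 -> hit
35 -> hit
65 -> hit
35 -> hit
Page faults: 5.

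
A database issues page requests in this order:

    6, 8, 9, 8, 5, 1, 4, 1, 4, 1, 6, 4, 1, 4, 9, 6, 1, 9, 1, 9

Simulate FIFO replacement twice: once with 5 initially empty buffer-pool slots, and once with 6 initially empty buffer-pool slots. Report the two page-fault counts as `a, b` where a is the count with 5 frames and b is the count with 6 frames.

5 frames: F F F . F F F . . . F . . . . . . . . . → 7 faults.
6 frames: F F F . F F F . . . . . . . . . . . . . → 6 faults.
6 < 7: adding a frame reduced faults, as is typical.

7, 6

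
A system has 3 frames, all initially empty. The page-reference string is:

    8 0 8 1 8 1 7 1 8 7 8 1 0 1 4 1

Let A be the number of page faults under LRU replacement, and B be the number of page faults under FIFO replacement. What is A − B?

Under LRU: F F . F . . F . . . . . F . F . → 6 faults.
Under FIFO: F F . F . . F . F . . . F F F . → 8 faults.
A − B = 6 − 8 = -2.

-2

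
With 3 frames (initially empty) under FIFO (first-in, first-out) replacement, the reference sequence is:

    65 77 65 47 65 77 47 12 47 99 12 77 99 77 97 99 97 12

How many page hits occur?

10

65: fault, frames {65}
77: fault, frames {65,77}
65: hit
47: fault, frames {65,77,47}
65: hit
77: hit
47: hit
12: fault, evict 65, frames {77,47,12}
47: hit
99: fault, evict 77, frames {47,12,99}
12: hit
77: fault, evict 47, frames {12,99,77}
99: hit
77: hit
97: fault, evict 12, frames {99,77,97}
99: hit
97: hit
12: fault, evict 99, frames {77,97,12}
Hits: 10.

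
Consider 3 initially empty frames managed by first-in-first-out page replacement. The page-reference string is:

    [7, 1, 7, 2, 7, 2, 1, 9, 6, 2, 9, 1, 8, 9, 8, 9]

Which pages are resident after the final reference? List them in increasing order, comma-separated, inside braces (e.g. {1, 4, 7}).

{1, 8, 9}

7 → miss, frames [7]
1 → miss, frames [7, 1]
7 → hit
2 → miss, frames [7, 1, 2]
7 → hit
2 → hit
1 → hit
9 → miss, evict 7, frames [1, 2, 9]
6 → miss, evict 1, frames [2, 9, 6]
2 → hit
9 → hit
1 → miss, evict 2, frames [9, 6, 1]
8 → miss, evict 9, frames [6, 1, 8]
9 → miss, evict 6, frames [1, 8, 9]
8 → hit
9 → hit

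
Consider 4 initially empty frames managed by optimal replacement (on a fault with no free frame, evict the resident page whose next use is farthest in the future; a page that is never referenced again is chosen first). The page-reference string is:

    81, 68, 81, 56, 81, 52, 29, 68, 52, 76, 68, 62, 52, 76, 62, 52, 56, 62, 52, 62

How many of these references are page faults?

7

81 → miss, frames {81}
68 → miss, frames {81,68}
81 → hit
56 → miss, frames {81,68,56}
81 → hit
52 → miss, frames {81,68,56,52}
29 → miss, evict 81, frames {68,56,52,29}
68 → hit
52 → hit
76 → miss, evict 29, frames {68,56,52,76}
68 → hit
62 → miss, evict 68, frames {56,52,76,62}
52 → hit
76 → hit
62 → hit
52 → hit
56 → hit
62 → hit
52 → hit
62 → hit
Page faults: 7.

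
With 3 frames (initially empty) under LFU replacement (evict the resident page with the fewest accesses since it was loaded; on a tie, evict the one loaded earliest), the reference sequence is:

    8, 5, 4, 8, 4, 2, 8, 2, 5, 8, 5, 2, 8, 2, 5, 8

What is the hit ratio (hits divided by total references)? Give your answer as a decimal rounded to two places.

0.69

8 → fault, frames {8}
5 → fault, frames {8,5}
4 → fault, frames {8,5,4}
8 → hit
4 → hit
2 → fault, evict 5, frames {8,4,2}
8 → hit
2 → hit
5 → fault, evict 4, frames {8,2,5}
8 → hit
5 → hit
2 → hit
8 → hit
2 → hit
5 → hit
8 → hit
Hits: 11 of 16 references → 11/16 = 0.6875.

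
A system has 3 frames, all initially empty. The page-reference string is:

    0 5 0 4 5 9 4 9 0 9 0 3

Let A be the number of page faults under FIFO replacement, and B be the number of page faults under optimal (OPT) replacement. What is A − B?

1

Under FIFO: F F . F . F . . F . . F → 6 faults.
Under OPT: F F . F . F . . . . . F → 5 faults.
A − B = 6 − 5 = 1.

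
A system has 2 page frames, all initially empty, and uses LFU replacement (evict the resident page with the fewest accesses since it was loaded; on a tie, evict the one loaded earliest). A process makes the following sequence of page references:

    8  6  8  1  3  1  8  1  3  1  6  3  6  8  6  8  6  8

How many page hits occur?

8 -> miss, frames (8)
6 -> miss, frames (8 6)
8 -> hit
1 -> miss, evict 6, frames (8 1)
3 -> miss, evict 1, frames (8 3)
1 -> miss, evict 3, frames (8 1)
8 -> hit
1 -> hit
3 -> miss, evict 1, frames (8 3)
1 -> miss, evict 3, frames (8 1)
6 -> miss, evict 1, frames (8 6)
3 -> miss, evict 6, frames (8 3)
6 -> miss, evict 3, frames (8 6)
8 -> hit
6 -> hit
8 -> hit
6 -> hit
8 -> hit
Hits: 8.

8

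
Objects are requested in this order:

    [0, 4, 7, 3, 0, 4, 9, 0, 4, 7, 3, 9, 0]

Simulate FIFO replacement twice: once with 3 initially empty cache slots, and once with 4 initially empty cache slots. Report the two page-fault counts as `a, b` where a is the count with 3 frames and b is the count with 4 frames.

10, 11

3 frames: F F F F F F F . . F F . F → 10 faults.
4 frames: F F F F . . F F F F F F F → 11 faults.
11 > 10: adding a frame increased faults — Belady's anomaly.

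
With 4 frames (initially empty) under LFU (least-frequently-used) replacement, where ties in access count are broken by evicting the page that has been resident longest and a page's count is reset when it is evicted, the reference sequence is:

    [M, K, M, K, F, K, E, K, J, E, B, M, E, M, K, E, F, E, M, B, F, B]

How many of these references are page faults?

10

M -> miss, frames (M)
K -> miss, frames (M K)
M -> hit
K -> hit
F -> miss, frames (M K F)
K -> hit
E -> miss, frames (M K F E)
K -> hit
J -> miss, evict F, frames (M K E J)
E -> hit
B -> miss, evict J, frames (M K E B)
M -> hit
E -> hit
M -> hit
K -> hit
E -> hit
F -> miss, evict B, frames (M K E F)
E -> hit
M -> hit
B -> miss, evict F, frames (M K E B)
F -> miss, evict B, frames (M K E F)
B -> miss, evict F, frames (M K E B)
Page faults: 10.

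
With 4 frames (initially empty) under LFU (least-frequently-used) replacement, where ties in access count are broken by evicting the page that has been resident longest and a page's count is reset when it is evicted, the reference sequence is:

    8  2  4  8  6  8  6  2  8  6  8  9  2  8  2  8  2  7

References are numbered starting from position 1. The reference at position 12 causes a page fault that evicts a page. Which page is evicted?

pos 1: 8: fault, frames [8]
pos 2: 2: fault, frames [8, 2]
pos 3: 4: fault, frames [8, 2, 4]
pos 4: 8: hit
pos 5: 6: fault, frames [8, 2, 4, 6]
pos 6: 8: hit
pos 7: 6: hit
pos 8: 2: hit
pos 9: 8: hit
pos 10: 6: hit
pos 11: 8: hit
pos 12: 9: fault, evict 4, frames [8, 2, 6, 9]
At position 12, page 4 is evicted.

4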